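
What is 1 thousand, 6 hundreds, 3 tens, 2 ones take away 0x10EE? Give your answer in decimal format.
Convert 1 thousand, 6 hundreds, 3 tens, 2 ones (place-value notation) → 1×1000 + 6×100 + 3×10 + 2 = 1632 (decimal)
Convert 0x10EE (hexadecimal) → 1×4096 + 14×16 + 14 = 4334 (decimal)
Compute 1632 - 4334 = -2702
-2702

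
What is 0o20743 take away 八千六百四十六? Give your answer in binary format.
Convert 0o20743 (octal) → 2×4096 + 7×64 + 4×8 + 3 = 8675 (decimal)
Convert 八千六百四十六 (Chinese numeral) → 8×1000 + 6×100 + 4×10 + 6 = 8646 (decimal)
Compute 8675 - 8646 = 29
Convert 29 (decimal) → 29 = 16 + 8 + 4 + 1 → 0b11101 (binary)
0b11101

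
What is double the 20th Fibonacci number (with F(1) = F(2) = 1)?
The 20th Fibonacci number (with F(1) = F(2) = 1) = 6765
Compute 6765 × 2 = 13530
13530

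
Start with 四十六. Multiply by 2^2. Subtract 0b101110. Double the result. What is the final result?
Convert 四十六 (Chinese numeral) → 4×10 + 6 = 46 (decimal)
Start: 46
Convert 2^2 (power) → 4 (decimal)
46 × 4 = 184
Convert 0b101110 (binary) → 32 + 8 + 4 + 2 = 46 (decimal)
184 - 46 = 138
138 × 2 = 276
276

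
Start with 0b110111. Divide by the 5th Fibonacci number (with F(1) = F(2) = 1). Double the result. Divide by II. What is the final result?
Convert 0b110111 (binary) → 32 + 16 + 4 + 2 + 1 = 55 (decimal)
Start: 55
Convert the 5th Fibonacci number (with F(1) = F(2) = 1) (Fibonacci index) → 1, 1, 2, 3, 5 → 5 (decimal)
55 ÷ 5 = 11
11 × 2 = 22
Convert II (Roman numeral) → 1 + 1 = 2 (decimal)
22 ÷ 2 = 11
11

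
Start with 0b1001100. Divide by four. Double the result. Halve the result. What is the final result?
Convert 0b1001100 (binary) → 64 + 8 + 4 = 76 (decimal)
Start: 76
Convert four (English words) → 4 (decimal)
76 ÷ 4 = 19
19 × 2 = 38
38 ÷ 2 = 19
19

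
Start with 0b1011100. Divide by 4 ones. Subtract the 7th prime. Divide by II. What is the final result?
Convert 0b1011100 (binary) → 64 + 16 + 8 + 4 = 92 (decimal)
Start: 92
Convert 4 ones (place-value notation) → 4 (decimal)
92 ÷ 4 = 23
Convert the 7th prime (prime index) → 17 (decimal)
23 - 17 = 6
Convert II (Roman numeral) → 1 + 1 = 2 (decimal)
6 ÷ 2 = 3
3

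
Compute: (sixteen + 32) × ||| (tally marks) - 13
Convert sixteen (English words) → 16 (decimal)
Convert ||| (tally marks) → 3 (decimal)
Expression in decimal: (16 + 32) × 3 - 13
Parentheses first: 16 + 32 = 48
Multiply: 48 × 3 = 144
Subtract: 144 - 13 = 131
131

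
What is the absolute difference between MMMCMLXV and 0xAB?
Convert MMMCMLXV (Roman numeral) → 1000 + 1000 + 1000 + 900 + 50 + 10 + 5 = 3965 (decimal)
Convert 0xAB (hexadecimal) → 10×16 + 11 = 171 (decimal)
Compute |3965 - 171| = 3794
3794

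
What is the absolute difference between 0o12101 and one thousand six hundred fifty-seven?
Convert 0o12101 (octal) → 1×4096 + 2×512 + 1×64 + 1 = 5185 (decimal)
Convert one thousand six hundred fifty-seven (English words) → 1×1000 + 6×100 + 57 = 1657 (decimal)
Compute |5185 - 1657| = 3528
3528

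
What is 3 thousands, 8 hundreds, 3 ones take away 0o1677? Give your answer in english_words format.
Convert 3 thousands, 8 hundreds, 3 ones (place-value notation) → 3×1000 + 8×100 + 3 = 3803 (decimal)
Convert 0o1677 (octal) → 1×512 + 6×64 + 7×8 + 7 = 959 (decimal)
Compute 3803 - 959 = 2844
Convert 2844 (decimal) → 2844 = 2×1000 + 8×100 + 44 → two thousand eight hundred forty-four (English words)
two thousand eight hundred forty-four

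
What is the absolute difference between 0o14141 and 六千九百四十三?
Convert 0o14141 (octal) → 1×4096 + 4×512 + 1×64 + 4×8 + 1 = 6241 (decimal)
Convert 六千九百四十三 (Chinese numeral) → 6×1000 + 9×100 + 4×10 + 3 = 6943 (decimal)
Compute |6241 - 6943| = 702
702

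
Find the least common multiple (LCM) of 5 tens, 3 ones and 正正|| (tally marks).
Convert 5 tens, 3 ones (place-value notation) → 5×10 + 3 = 53 (decimal)
Convert 正正|| (tally marks) → 5 + 5 + 2 = 12 (decimal)
Compute lcm(53, 12) = 636
636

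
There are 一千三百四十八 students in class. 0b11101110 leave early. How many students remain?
Convert 一千三百四十八 (Chinese numeral) → 1×1000 + 3×100 + 4×10 + 8 = 1348 (decimal)
Convert 0b11101110 (binary) → 128 + 64 + 32 + 8 + 4 + 2 = 238 (decimal)
Compute 1348 - 238 = 1110
1110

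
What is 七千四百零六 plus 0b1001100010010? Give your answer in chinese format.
Convert 七千四百零六 (Chinese numeral) → 7×1000 + 4×100 + 6 = 7406 (decimal)
Convert 0b1001100010010 (binary) → 4096 + 512 + 256 + 16 + 2 = 4882 (decimal)
Compute 7406 + 4882 = 12288
Convert 12288 (decimal) → 12288 = 1×10000 + 2×1000 + 2×100 + 8×10 + 8 → 一万二千二百八十八 (Chinese numeral)
一万二千二百八十八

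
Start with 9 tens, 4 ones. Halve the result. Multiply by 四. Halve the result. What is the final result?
Convert 9 tens, 4 ones (place-value notation) → 9×10 + 4 = 94 (decimal)
Start: 94
94 ÷ 2 = 47
Convert 四 (Chinese numeral) → 4 (decimal)
47 × 4 = 188
188 ÷ 2 = 94
94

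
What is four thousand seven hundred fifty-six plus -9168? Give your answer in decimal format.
Convert four thousand seven hundred fifty-six (English words) → 4×1000 + 7×100 + 56 = 4756 (decimal)
Compute 4756 + -9168 = -4412
-4412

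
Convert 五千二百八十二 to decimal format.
Convert 五千二百八十二 (Chinese numeral) → 5×1000 + 2×100 + 8×10 + 2 = 5282 (decimal)
5282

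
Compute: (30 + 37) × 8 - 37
Parentheses first: 30 + 37 = 67
Multiply: 67 × 8 = 536
Subtract: 536 - 37 = 499
499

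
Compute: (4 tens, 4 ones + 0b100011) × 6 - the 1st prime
Convert 4 tens, 4 ones (place-value notation) → 4×10 + 4 = 44 (decimal)
Convert 0b100011 (binary) → 32 + 2 + 1 = 35 (decimal)
Convert the 1st prime (prime index) → 2 (decimal)
Expression in decimal: (44 + 35) × 6 - 2
Parentheses first: 44 + 35 = 79
Multiply: 79 × 6 = 474
Subtract: 474 - 2 = 472
472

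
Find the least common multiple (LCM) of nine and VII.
Convert nine (English words) → 9 (decimal)
Convert VII (Roman numeral) → 5 + 1 + 1 = 7 (decimal)
Compute lcm(9, 7) = 63
63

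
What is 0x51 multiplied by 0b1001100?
Convert 0x51 (hexadecimal) → 5×16 + 1 = 81 (decimal)
Convert 0b1001100 (binary) → 64 + 8 + 4 = 76 (decimal)
Compute 81 × 76 = 6156
6156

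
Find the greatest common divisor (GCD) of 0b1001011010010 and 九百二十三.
Convert 0b1001011010010 (binary) → 4096 + 512 + 128 + 64 + 16 + 2 = 4818 (decimal)
Convert 九百二十三 (Chinese numeral) → 9×100 + 2×10 + 3 = 923 (decimal)
Compute gcd(4818, 923) = 1
1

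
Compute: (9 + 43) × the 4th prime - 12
Convert the 4th prime (prime index) → 7 (decimal)
Expression in decimal: (9 + 43) × 7 - 12
Parentheses first: 9 + 43 = 52
Multiply: 52 × 7 = 364
Subtract: 364 - 12 = 352
352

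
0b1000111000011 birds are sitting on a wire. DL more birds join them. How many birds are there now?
Convert 0b1000111000011 (binary) → 4096 + 256 + 128 + 64 + 2 + 1 = 4547 (decimal)
Convert DL (Roman numeral) → 500 + 50 = 550 (decimal)
Compute 4547 + 550 = 5097
5097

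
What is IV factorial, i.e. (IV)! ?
Convert IV (Roman numeral) → 4 (decimal)
Compute 4! = 24
24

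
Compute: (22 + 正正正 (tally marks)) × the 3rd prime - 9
Convert 正正正 (tally marks) → 5 + 5 + 5 = 15 (decimal)
Convert the 3rd prime (prime index) → 5 (decimal)
Expression in decimal: (22 + 15) × 5 - 9
Parentheses first: 22 + 15 = 37
Multiply: 37 × 5 = 185
Subtract: 185 - 9 = 176
176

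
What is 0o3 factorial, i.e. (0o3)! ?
Convert 0o3 (octal) → 3 (decimal)
Compute 3! = 6
6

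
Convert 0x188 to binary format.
Convert 0x188 (hexadecimal) → 1×256 + 8×16 + 8 = 392 (decimal)
Convert 392 (decimal) → 392 = 256 + 128 + 8 → 0b110001000 (binary)
0b110001000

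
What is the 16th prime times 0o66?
Convert the 16th prime (prime index) → 53 (decimal)
Convert 0o66 (octal) → 6×8 + 6 = 54 (decimal)
Compute 53 × 54 = 2862
2862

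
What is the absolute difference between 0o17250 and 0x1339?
Convert 0o17250 (octal) → 1×4096 + 7×512 + 2×64 + 5×8 = 7848 (decimal)
Convert 0x1339 (hexadecimal) → 1×4096 + 3×256 + 3×16 + 9 = 4921 (decimal)
Compute |7848 - 4921| = 2927
2927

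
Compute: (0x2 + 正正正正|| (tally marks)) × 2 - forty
Convert 0x2 (hexadecimal) → 2 (decimal)
Convert 正正正正|| (tally marks) → 5 + 5 + 5 + 5 + 2 = 22 (decimal)
Convert forty (English words) → 40 (decimal)
Expression in decimal: (2 + 22) × 2 - 40
Parentheses first: 2 + 22 = 24
Multiply: 24 × 2 = 48
Subtract: 48 - 40 = 8
8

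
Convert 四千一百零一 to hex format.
Convert 四千一百零一 (Chinese numeral) → 4×1000 + 1×100 + 1 = 4101 (decimal)
Convert 4101 (decimal) → 4101 = 1×4096 + 5 → 0x1005 (hexadecimal)
0x1005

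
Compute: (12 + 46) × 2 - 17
Parentheses first: 12 + 46 = 58
Multiply: 58 × 2 = 116
Subtract: 116 - 17 = 99
99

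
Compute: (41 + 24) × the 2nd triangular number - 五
Convert the 2nd triangular number (triangular index) → 2×3/2 = 3 (decimal)
Convert 五 (Chinese numeral) → 5 (decimal)
Expression in decimal: (41 + 24) × 3 - 5
Parentheses first: 41 + 24 = 65
Multiply: 65 × 3 = 195
Subtract: 195 - 5 = 190
190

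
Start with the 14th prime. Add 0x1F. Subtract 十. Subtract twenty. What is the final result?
Convert the 14th prime (prime index) → 43 (decimal)
Start: 43
Convert 0x1F (hexadecimal) → 1×16 + 15 = 31 (decimal)
43 + 31 = 74
Convert 十 (Chinese numeral) → 1×10 = 10 (decimal)
74 - 10 = 64
Convert twenty (English words) → 20 (decimal)
64 - 20 = 44
44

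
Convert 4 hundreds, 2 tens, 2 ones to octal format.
Convert 4 hundreds, 2 tens, 2 ones (place-value notation) → 4×100 + 2×10 + 2 = 422 (decimal)
Convert 422 (decimal) → 422 = 6×64 + 4×8 + 6 → 0o646 (octal)
0o646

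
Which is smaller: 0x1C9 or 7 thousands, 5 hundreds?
Convert 0x1C9 (hexadecimal) → 1×256 + 12×16 + 9 = 457 (decimal)
Convert 7 thousands, 5 hundreds (place-value notation) → 7×1000 + 5×100 = 7500 (decimal)
Compare 457 vs 7500: smaller = 457
457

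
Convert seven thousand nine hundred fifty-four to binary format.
Convert seven thousand nine hundred fifty-four (English words) → 7×1000 + 9×100 + 54 = 7954 (decimal)
Convert 7954 (decimal) → 7954 = 4096 + 2048 + 1024 + 512 + 256 + 16 + 2 → 0b1111100010010 (binary)
0b1111100010010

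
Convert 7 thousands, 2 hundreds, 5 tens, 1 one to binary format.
Convert 7 thousands, 2 hundreds, 5 tens, 1 one (place-value notation) → 7×1000 + 2×100 + 5×10 + 1 = 7251 (decimal)
Convert 7251 (decimal) → 7251 = 4096 + 2048 + 1024 + 64 + 16 + 2 + 1 → 0b1110001010011 (binary)
0b1110001010011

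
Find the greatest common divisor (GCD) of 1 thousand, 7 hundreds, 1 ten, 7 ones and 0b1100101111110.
Convert 1 thousand, 7 hundreds, 1 ten, 7 ones (place-value notation) → 1×1000 + 7×100 + 1×10 + 7 = 1717 (decimal)
Convert 0b1100101111110 (binary) → 4096 + 2048 + 256 + 64 + 32 + 16 + 8 + 4 + 2 = 6526 (decimal)
Compute gcd(1717, 6526) = 1
1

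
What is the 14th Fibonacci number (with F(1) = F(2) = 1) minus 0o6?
The 14th Fibonacci number (with F(1) = F(2) = 1): 1, 1, 2, 3, 5, 8, 13, 21, 34, 55, 89, 144, 233, 377 → 377
Convert 0o6 (octal) → 6 (decimal)
Compute 377 - 6 = 371
371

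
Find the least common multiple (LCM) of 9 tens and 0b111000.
Convert 9 tens (place-value notation) → 9×10 = 90 (decimal)
Convert 0b111000 (binary) → 32 + 16 + 8 = 56 (decimal)
Compute lcm(90, 56) = 2520
2520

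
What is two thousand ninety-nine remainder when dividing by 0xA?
Convert two thousand ninety-nine (English words) → 2×1000 + 99 = 2099 (decimal)
Convert 0xA (hexadecimal) → 10 (decimal)
Compute 2099 mod 10 = 9
9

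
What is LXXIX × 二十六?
Convert LXXIX (Roman numeral) → 50 + 10 + 10 + 9 = 79 (decimal)
Convert 二十六 (Chinese numeral) → 2×10 + 6 = 26 (decimal)
Compute 79 × 26 = 2054
2054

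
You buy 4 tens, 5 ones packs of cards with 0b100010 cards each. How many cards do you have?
Convert 0b100010 (binary) → 32 + 2 = 34 (decimal)
Convert 4 tens, 5 ones (place-value notation) → 4×10 + 5 = 45 (decimal)
Compute 34 × 45 = 1530
1530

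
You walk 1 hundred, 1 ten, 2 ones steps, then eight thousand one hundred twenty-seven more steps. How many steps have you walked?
Convert 1 hundred, 1 ten, 2 ones (place-value notation) → 1×100 + 1×10 + 2 = 112 (decimal)
Convert eight thousand one hundred twenty-seven (English words) → 8×1000 + 1×100 + 27 = 8127 (decimal)
Compute 112 + 8127 = 8239
8239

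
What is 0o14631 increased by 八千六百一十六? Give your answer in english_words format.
Convert 0o14631 (octal) → 1×4096 + 4×512 + 6×64 + 3×8 + 1 = 6553 (decimal)
Convert 八千六百一十六 (Chinese numeral) → 8×1000 + 6×100 + 1×10 + 6 = 8616 (decimal)
Compute 6553 + 8616 = 15169
Convert 15169 (decimal) → 15169 = 15×1000 + 1×100 + 69 → fifteen thousand one hundred sixty-nine (English words)
fifteen thousand one hundred sixty-nine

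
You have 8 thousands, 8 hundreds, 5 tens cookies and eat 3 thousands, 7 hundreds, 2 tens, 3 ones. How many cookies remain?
Convert 8 thousands, 8 hundreds, 5 tens (place-value notation) → 8×1000 + 8×100 + 5×10 = 8850 (decimal)
Convert 3 thousands, 7 hundreds, 2 tens, 3 ones (place-value notation) → 3×1000 + 7×100 + 2×10 + 3 = 3723 (decimal)
Compute 8850 - 3723 = 5127
5127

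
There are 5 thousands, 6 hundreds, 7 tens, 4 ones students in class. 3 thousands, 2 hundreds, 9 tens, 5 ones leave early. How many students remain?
Convert 5 thousands, 6 hundreds, 7 tens, 4 ones (place-value notation) → 5×1000 + 6×100 + 7×10 + 4 = 5674 (decimal)
Convert 3 thousands, 2 hundreds, 9 tens, 5 ones (place-value notation) → 3×1000 + 2×100 + 9×10 + 5 = 3295 (decimal)
Compute 5674 - 3295 = 2379
2379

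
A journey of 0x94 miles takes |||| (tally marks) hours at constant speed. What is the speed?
Convert 0x94 (hexadecimal) → 9×16 + 4 = 148 (decimal)
Convert |||| (tally marks) → 4 (decimal)
Compute 148 ÷ 4 = 37
37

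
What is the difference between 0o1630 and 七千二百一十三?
Convert 0o1630 (octal) → 1×512 + 6×64 + 3×8 = 920 (decimal)
Convert 七千二百一十三 (Chinese numeral) → 7×1000 + 2×100 + 1×10 + 3 = 7213 (decimal)
Difference: |920 - 7213| = 6293
6293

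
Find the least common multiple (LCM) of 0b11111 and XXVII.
Convert 0b11111 (binary) → 16 + 8 + 4 + 2 + 1 = 31 (decimal)
Convert XXVII (Roman numeral) → 10 + 10 + 5 + 1 + 1 = 27 (decimal)
Compute lcm(31, 27) = 837
837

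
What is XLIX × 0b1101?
Convert XLIX (Roman numeral) → 40 + 9 = 49 (decimal)
Convert 0b1101 (binary) → 8 + 4 + 1 = 13 (decimal)
Compute 49 × 13 = 637
637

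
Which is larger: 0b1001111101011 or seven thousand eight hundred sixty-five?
Convert 0b1001111101011 (binary) → 4096 + 512 + 256 + 128 + 64 + 32 + 8 + 2 + 1 = 5099 (decimal)
Convert seven thousand eight hundred sixty-five (English words) → 7×1000 + 8×100 + 65 = 7865 (decimal)
Compare 5099 vs 7865: larger = 7865
7865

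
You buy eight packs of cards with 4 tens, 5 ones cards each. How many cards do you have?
Convert 4 tens, 5 ones (place-value notation) → 4×10 + 5 = 45 (decimal)
Convert eight (English words) → 8 (decimal)
Compute 45 × 8 = 360
360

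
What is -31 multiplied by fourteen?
Convert fourteen (English words) → 14 (decimal)
Compute -31 × 14 = -434
-434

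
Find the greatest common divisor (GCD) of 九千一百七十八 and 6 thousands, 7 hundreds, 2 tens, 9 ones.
Convert 九千一百七十八 (Chinese numeral) → 9×1000 + 1×100 + 7×10 + 8 = 9178 (decimal)
Convert 6 thousands, 7 hundreds, 2 tens, 9 ones (place-value notation) → 6×1000 + 7×100 + 2×10 + 9 = 6729 (decimal)
Compute gcd(9178, 6729) = 1
1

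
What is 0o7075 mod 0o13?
Convert 0o7075 (octal) → 7×512 + 7×8 + 5 = 3645 (decimal)
Convert 0o13 (octal) → 1×8 + 3 = 11 (decimal)
Compute 3645 mod 11 = 4
4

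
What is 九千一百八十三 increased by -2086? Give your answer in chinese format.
Convert 九千一百八十三 (Chinese numeral) → 9×1000 + 1×100 + 8×10 + 3 = 9183 (decimal)
Compute 9183 + -2086 = 7097
Convert 7097 (decimal) → 7097 = 7×1000 + 9×10 + 7 → 七千零九十七 (Chinese numeral)
七千零九十七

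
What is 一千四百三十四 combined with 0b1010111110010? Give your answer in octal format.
Convert 一千四百三十四 (Chinese numeral) → 1×1000 + 4×100 + 3×10 + 4 = 1434 (decimal)
Convert 0b1010111110010 (binary) → 4096 + 1024 + 256 + 128 + 64 + 32 + 16 + 2 = 5618 (decimal)
Compute 1434 + 5618 = 7052
Convert 7052 (decimal) → 7052 = 1×4096 + 5×512 + 6×64 + 1×8 + 4 → 0o15614 (octal)
0o15614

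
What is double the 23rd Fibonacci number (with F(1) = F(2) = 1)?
The 23rd Fibonacci number (with F(1) = F(2) = 1) = 28657
Compute 28657 × 2 = 57314
57314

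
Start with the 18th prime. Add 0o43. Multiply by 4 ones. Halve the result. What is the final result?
Convert the 18th prime (prime index) → 61 (decimal)
Start: 61
Convert 0o43 (octal) → 4×8 + 3 = 35 (decimal)
61 + 35 = 96
Convert 4 ones (place-value notation) → 4 (decimal)
96 × 4 = 384
384 ÷ 2 = 192
192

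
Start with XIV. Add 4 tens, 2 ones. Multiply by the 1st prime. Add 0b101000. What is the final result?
Convert XIV (Roman numeral) → 10 + 4 = 14 (decimal)
Start: 14
Convert 4 tens, 2 ones (place-value notation) → 4×10 + 2 = 42 (decimal)
14 + 42 = 56
Convert the 1st prime (prime index) → 2 (decimal)
56 × 2 = 112
Convert 0b101000 (binary) → 32 + 8 = 40 (decimal)
112 + 40 = 152
152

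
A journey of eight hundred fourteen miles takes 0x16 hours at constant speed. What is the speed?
Convert eight hundred fourteen (English words) → 8×100 + 14 = 814 (decimal)
Convert 0x16 (hexadecimal) → 1×16 + 6 = 22 (decimal)
Compute 814 ÷ 22 = 37
37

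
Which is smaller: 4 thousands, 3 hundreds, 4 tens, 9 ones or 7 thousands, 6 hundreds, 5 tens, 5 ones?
Convert 4 thousands, 3 hundreds, 4 tens, 9 ones (place-value notation) → 4×1000 + 3×100 + 4×10 + 9 = 4349 (decimal)
Convert 7 thousands, 6 hundreds, 5 tens, 5 ones (place-value notation) → 7×1000 + 6×100 + 5×10 + 5 = 7655 (decimal)
Compare 4349 vs 7655: smaller = 4349
4349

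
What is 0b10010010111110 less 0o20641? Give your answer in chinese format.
Convert 0b10010010111110 (binary) → 8192 + 1024 + 128 + 32 + 16 + 8 + 4 + 2 = 9406 (decimal)
Convert 0o20641 (octal) → 2×4096 + 6×64 + 4×8 + 1 = 8609 (decimal)
Compute 9406 - 8609 = 797
Convert 797 (decimal) → 797 = 7×100 + 9×10 + 7 → 七百九十七 (Chinese numeral)
七百九十七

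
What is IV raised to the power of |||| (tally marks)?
Convert IV (Roman numeral) → 4 (decimal)
Convert |||| (tally marks) → 4 (decimal)
Compute 4 ^ 4 = 256
256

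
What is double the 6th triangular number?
The 6th triangular number = 6×7/2 = 21
Compute 21 × 2 = 42
42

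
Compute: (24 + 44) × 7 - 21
Parentheses first: 24 + 44 = 68
Multiply: 68 × 7 = 476
Subtract: 476 - 21 = 455
455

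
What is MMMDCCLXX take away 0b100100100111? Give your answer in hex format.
Convert MMMDCCLXX (Roman numeral) → 1000 + 1000 + 1000 + 500 + 100 + 100 + 50 + 10 + 10 = 3770 (decimal)
Convert 0b100100100111 (binary) → 2048 + 256 + 32 + 4 + 2 + 1 = 2343 (decimal)
Compute 3770 - 2343 = 1427
Convert 1427 (decimal) → 1427 = 5×256 + 9×16 + 3 → 0x593 (hexadecimal)
0x593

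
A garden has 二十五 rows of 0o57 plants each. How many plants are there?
Convert 0o57 (octal) → 5×8 + 7 = 47 (decimal)
Convert 二十五 (Chinese numeral) → 2×10 + 5 = 25 (decimal)
Compute 47 × 25 = 1175
1175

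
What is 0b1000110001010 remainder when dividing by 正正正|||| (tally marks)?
Convert 0b1000110001010 (binary) → 4096 + 256 + 128 + 8 + 2 = 4490 (decimal)
Convert 正正正|||| (tally marks) → 5 + 5 + 5 + 4 = 19 (decimal)
Compute 4490 mod 19 = 6
6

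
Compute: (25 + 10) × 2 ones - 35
Convert 2 ones (place-value notation) → 2 (decimal)
Expression in decimal: (25 + 10) × 2 - 35
Parentheses first: 25 + 10 = 35
Multiply: 35 × 2 = 70
Subtract: 70 - 35 = 35
35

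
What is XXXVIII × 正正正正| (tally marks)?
Convert XXXVIII (Roman numeral) → 10 + 10 + 10 + 5 + 1 + 1 + 1 = 38 (decimal)
Convert 正正正正| (tally marks) → 5 + 5 + 5 + 5 + 1 = 21 (decimal)
Compute 38 × 21 = 798
798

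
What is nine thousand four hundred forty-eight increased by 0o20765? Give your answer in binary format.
Convert nine thousand four hundred forty-eight (English words) → 9×1000 + 4×100 + 48 = 9448 (decimal)
Convert 0o20765 (octal) → 2×4096 + 7×64 + 6×8 + 5 = 8693 (decimal)
Compute 9448 + 8693 = 18141
Convert 18141 (decimal) → 18141 = 16384 + 1024 + 512 + 128 + 64 + 16 + 8 + 4 + 1 → 0b100011011011101 (binary)
0b100011011011101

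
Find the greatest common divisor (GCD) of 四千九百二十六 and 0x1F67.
Convert 四千九百二十六 (Chinese numeral) → 4×1000 + 9×100 + 2×10 + 6 = 4926 (decimal)
Convert 0x1F67 (hexadecimal) → 1×4096 + 15×256 + 6×16 + 7 = 8039 (decimal)
Compute gcd(4926, 8039) = 1
1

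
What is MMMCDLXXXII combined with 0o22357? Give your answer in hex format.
Convert MMMCDLXXXII (Roman numeral) → 1000 + 1000 + 1000 + 400 + 50 + 10 + 10 + 10 + 1 + 1 = 3482 (decimal)
Convert 0o22357 (octal) → 2×4096 + 2×512 + 3×64 + 5×8 + 7 = 9455 (decimal)
Compute 3482 + 9455 = 12937
Convert 12937 (decimal) → 12937 = 3×4096 + 2×256 + 8×16 + 9 → 0x3289 (hexadecimal)
0x3289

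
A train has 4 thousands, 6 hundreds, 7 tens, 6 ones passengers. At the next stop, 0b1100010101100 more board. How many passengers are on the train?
Convert 4 thousands, 6 hundreds, 7 tens, 6 ones (place-value notation) → 4×1000 + 6×100 + 7×10 + 6 = 4676 (decimal)
Convert 0b1100010101100 (binary) → 4096 + 2048 + 128 + 32 + 8 + 4 = 6316 (decimal)
Compute 4676 + 6316 = 10992
10992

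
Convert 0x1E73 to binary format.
Convert 0x1E73 (hexadecimal) → 1×4096 + 14×256 + 7×16 + 3 = 7795 (decimal)
Convert 7795 (decimal) → 7795 = 4096 + 2048 + 1024 + 512 + 64 + 32 + 16 + 2 + 1 → 0b1111001110011 (binary)
0b1111001110011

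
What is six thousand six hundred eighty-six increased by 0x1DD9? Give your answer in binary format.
Convert six thousand six hundred eighty-six (English words) → 6×1000 + 6×100 + 86 = 6686 (decimal)
Convert 0x1DD9 (hexadecimal) → 1×4096 + 13×256 + 13×16 + 9 = 7641 (decimal)
Compute 6686 + 7641 = 14327
Convert 14327 (decimal) → 14327 = 8192 + 4096 + 1024 + 512 + 256 + 128 + 64 + 32 + 16 + 4 + 2 + 1 → 0b11011111110111 (binary)
0b11011111110111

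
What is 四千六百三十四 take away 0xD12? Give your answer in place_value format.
Convert 四千六百三十四 (Chinese numeral) → 4×1000 + 6×100 + 3×10 + 4 = 4634 (decimal)
Convert 0xD12 (hexadecimal) → 13×256 + 1×16 + 2 = 3346 (decimal)
Compute 4634 - 3346 = 1288
Convert 1288 (decimal) → 1288 = 1×1000 + 2×100 + 8×10 + 8 → 1 thousand, 2 hundreds, 8 tens, 8 ones (place-value notation)
1 thousand, 2 hundreds, 8 tens, 8 ones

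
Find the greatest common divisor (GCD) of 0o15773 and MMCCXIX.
Convert 0o15773 (octal) → 1×4096 + 5×512 + 7×64 + 7×8 + 3 = 7163 (decimal)
Convert MMCCXIX (Roman numeral) → 1000 + 1000 + 100 + 100 + 10 + 9 = 2219 (decimal)
Compute gcd(7163, 2219) = 1
1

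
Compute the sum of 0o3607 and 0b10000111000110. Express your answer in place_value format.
Convert 0o3607 (octal) → 3×512 + 6×64 + 7 = 1927 (decimal)
Convert 0b10000111000110 (binary) → 8192 + 256 + 128 + 64 + 4 + 2 = 8646 (decimal)
Compute 1927 + 8646 = 10573
Convert 10573 (decimal) → 10573 = 10×1000 + 5×100 + 7×10 + 3 → 10 thousands, 5 hundreds, 7 tens, 3 ones (place-value notation)
10 thousands, 5 hundreds, 7 tens, 3 ones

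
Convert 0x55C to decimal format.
Convert 0x55C (hexadecimal) → 5×256 + 5×16 + 12 = 1372 (decimal)
1372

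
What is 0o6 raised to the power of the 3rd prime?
Convert 0o6 (octal) → 6 (decimal)
Convert the 3rd prime (prime index) → 5 (decimal)
Compute 6 ^ 5 = 7776
7776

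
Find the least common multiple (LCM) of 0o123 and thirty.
Convert 0o123 (octal) → 1×64 + 2×8 + 3 = 83 (decimal)
Convert thirty (English words) → 30 (decimal)
Compute lcm(83, 30) = 2490
2490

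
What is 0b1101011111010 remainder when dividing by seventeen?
Convert 0b1101011111010 (binary) → 4096 + 2048 + 512 + 128 + 64 + 32 + 16 + 8 + 2 = 6906 (decimal)
Convert seventeen (English words) → 17 (decimal)
Compute 6906 mod 17 = 4
4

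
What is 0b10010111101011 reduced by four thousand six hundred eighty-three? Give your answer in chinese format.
Convert 0b10010111101011 (binary) → 8192 + 1024 + 256 + 128 + 64 + 32 + 8 + 2 + 1 = 9707 (decimal)
Convert four thousand six hundred eighty-three (English words) → 4×1000 + 6×100 + 83 = 4683 (decimal)
Compute 9707 - 4683 = 5024
Convert 5024 (decimal) → 5024 = 5×1000 + 2×10 + 4 → 五千零二十四 (Chinese numeral)
五千零二十四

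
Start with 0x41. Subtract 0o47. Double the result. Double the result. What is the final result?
Convert 0x41 (hexadecimal) → 4×16 + 1 = 65 (decimal)
Start: 65
Convert 0o47 (octal) → 4×8 + 7 = 39 (decimal)
65 - 39 = 26
26 × 2 = 52
52 × 2 = 104
104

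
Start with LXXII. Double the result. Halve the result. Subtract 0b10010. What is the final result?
Convert LXXII (Roman numeral) → 50 + 10 + 10 + 1 + 1 = 72 (decimal)
Start: 72
72 × 2 = 144
144 ÷ 2 = 72
Convert 0b10010 (binary) → 16 + 2 = 18 (decimal)
72 - 18 = 54
54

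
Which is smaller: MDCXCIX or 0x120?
Convert MDCXCIX (Roman numeral) → 1000 + 500 + 100 + 90 + 9 = 1699 (decimal)
Convert 0x120 (hexadecimal) → 1×256 + 2×16 = 288 (decimal)
Compare 1699 vs 288: smaller = 288
288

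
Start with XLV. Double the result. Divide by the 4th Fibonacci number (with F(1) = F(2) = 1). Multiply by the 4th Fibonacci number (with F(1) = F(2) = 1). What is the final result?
Convert XLV (Roman numeral) → 40 + 5 = 45 (decimal)
Start: 45
45 × 2 = 90
Convert the 4th Fibonacci number (with F(1) = F(2) = 1) (Fibonacci index) → 1, 1, 2, 3 → 3 (decimal)
90 ÷ 3 = 30
Convert the 4th Fibonacci number (with F(1) = F(2) = 1) (Fibonacci index) → 1, 1, 2, 3 → 3 (decimal)
30 × 3 = 90
90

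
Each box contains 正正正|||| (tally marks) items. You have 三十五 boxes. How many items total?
Convert 正正正|||| (tally marks) → 5 + 5 + 5 + 4 = 19 (decimal)
Convert 三十五 (Chinese numeral) → 3×10 + 5 = 35 (decimal)
Compute 19 × 35 = 665
665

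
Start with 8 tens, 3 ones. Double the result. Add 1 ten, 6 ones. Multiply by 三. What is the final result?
Convert 8 tens, 3 ones (place-value notation) → 8×10 + 3 = 83 (decimal)
Start: 83
83 × 2 = 166
Convert 1 ten, 6 ones (place-value notation) → 1×10 + 6 = 16 (decimal)
166 + 16 = 182
Convert 三 (Chinese numeral) → 3 (decimal)
182 × 3 = 546
546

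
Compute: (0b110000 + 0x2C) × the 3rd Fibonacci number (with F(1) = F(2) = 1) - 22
Convert 0b110000 (binary) → 32 + 16 = 48 (decimal)
Convert 0x2C (hexadecimal) → 2×16 + 12 = 44 (decimal)
Convert the 3rd Fibonacci number (with F(1) = F(2) = 1) (Fibonacci index) → 1, 1, 2 → 2 (decimal)
Expression in decimal: (48 + 44) × 2 - 22
Parentheses first: 48 + 44 = 92
Multiply: 92 × 2 = 184
Subtract: 184 - 22 = 162
162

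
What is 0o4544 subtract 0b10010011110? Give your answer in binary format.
Convert 0o4544 (octal) → 4×512 + 5×64 + 4×8 + 4 = 2404 (decimal)
Convert 0b10010011110 (binary) → 1024 + 128 + 16 + 8 + 4 + 2 = 1182 (decimal)
Compute 2404 - 1182 = 1222
Convert 1222 (decimal) → 1222 = 1024 + 128 + 64 + 4 + 2 → 0b10011000110 (binary)
0b10011000110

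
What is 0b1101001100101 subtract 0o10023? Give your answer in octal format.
Convert 0b1101001100101 (binary) → 4096 + 2048 + 512 + 64 + 32 + 4 + 1 = 6757 (decimal)
Convert 0o10023 (octal) → 1×4096 + 2×8 + 3 = 4115 (decimal)
Compute 6757 - 4115 = 2642
Convert 2642 (decimal) → 2642 = 5×512 + 1×64 + 2×8 + 2 → 0o5122 (octal)
0o5122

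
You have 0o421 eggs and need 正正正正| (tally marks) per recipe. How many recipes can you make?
Convert 0o421 (octal) → 4×64 + 2×8 + 1 = 273 (decimal)
Convert 正正正正| (tally marks) → 5 + 5 + 5 + 5 + 1 = 21 (decimal)
Compute 273 ÷ 21 = 13
13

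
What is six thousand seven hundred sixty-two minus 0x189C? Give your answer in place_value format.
Convert six thousand seven hundred sixty-two (English words) → 6×1000 + 7×100 + 62 = 6762 (decimal)
Convert 0x189C (hexadecimal) → 1×4096 + 8×256 + 9×16 + 12 = 6300 (decimal)
Compute 6762 - 6300 = 462
Convert 462 (decimal) → 462 = 4×100 + 6×10 + 2 → 4 hundreds, 6 tens, 2 ones (place-value notation)
4 hundreds, 6 tens, 2 ones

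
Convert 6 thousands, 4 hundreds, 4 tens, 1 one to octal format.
Convert 6 thousands, 4 hundreds, 4 tens, 1 one (place-value notation) → 6×1000 + 4×100 + 4×10 + 1 = 6441 (decimal)
Convert 6441 (decimal) → 6441 = 1×4096 + 4×512 + 4×64 + 5×8 + 1 → 0o14451 (octal)
0o14451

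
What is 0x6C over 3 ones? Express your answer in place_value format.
Convert 0x6C (hexadecimal) → 6×16 + 12 = 108 (decimal)
Convert 3 ones (place-value notation) → 3 (decimal)
Compute 108 ÷ 3 = 36
Convert 36 (decimal) → 36 = 3×10 + 6 → 3 tens, 6 ones (place-value notation)
3 tens, 6 ones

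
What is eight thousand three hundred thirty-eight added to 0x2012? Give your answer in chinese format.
Convert eight thousand three hundred thirty-eight (English words) → 8×1000 + 3×100 + 38 = 8338 (decimal)
Convert 0x2012 (hexadecimal) → 2×4096 + 1×16 + 2 = 8210 (decimal)
Compute 8338 + 8210 = 16548
Convert 16548 (decimal) → 16548 = 1×10000 + 6×1000 + 5×100 + 4×10 + 8 → 一万六千五百四十八 (Chinese numeral)
一万六千五百四十八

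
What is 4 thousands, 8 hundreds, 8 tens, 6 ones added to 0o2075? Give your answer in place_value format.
Convert 4 thousands, 8 hundreds, 8 tens, 6 ones (place-value notation) → 4×1000 + 8×100 + 8×10 + 6 = 4886 (decimal)
Convert 0o2075 (octal) → 2×512 + 7×8 + 5 = 1085 (decimal)
Compute 4886 + 1085 = 5971
Convert 5971 (decimal) → 5971 = 5×1000 + 9×100 + 7×10 + 1 → 5 thousands, 9 hundreds, 7 tens, 1 one (place-value notation)
5 thousands, 9 hundreds, 7 tens, 1 one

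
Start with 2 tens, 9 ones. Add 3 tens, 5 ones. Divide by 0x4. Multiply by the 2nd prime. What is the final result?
Convert 2 tens, 9 ones (place-value notation) → 2×10 + 9 = 29 (decimal)
Start: 29
Convert 3 tens, 5 ones (place-value notation) → 3×10 + 5 = 35 (decimal)
29 + 35 = 64
Convert 0x4 (hexadecimal) → 4 (decimal)
64 ÷ 4 = 16
Convert the 2nd prime (prime index) → 3 (decimal)
16 × 3 = 48
48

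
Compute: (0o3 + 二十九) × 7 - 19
Convert 0o3 (octal) → 3 (decimal)
Convert 二十九 (Chinese numeral) → 2×10 + 9 = 29 (decimal)
Expression in decimal: (3 + 29) × 7 - 19
Parentheses first: 3 + 29 = 32
Multiply: 32 × 7 = 224
Subtract: 224 - 19 = 205
205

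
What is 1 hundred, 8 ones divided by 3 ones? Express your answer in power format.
Convert 1 hundred, 8 ones (place-value notation) → 1×100 + 8 = 108 (decimal)
Convert 3 ones (place-value notation) → 3 (decimal)
Compute 108 ÷ 3 = 36
Convert 36 (decimal) → 6^2 (power)
6^2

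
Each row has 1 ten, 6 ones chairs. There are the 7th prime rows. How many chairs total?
Convert 1 ten, 6 ones (place-value notation) → 1×10 + 6 = 16 (decimal)
Convert the 7th prime (prime index) → 17 (decimal)
Compute 16 × 17 = 272
272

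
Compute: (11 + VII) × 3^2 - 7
Convert VII (Roman numeral) → 5 + 1 + 1 = 7 (decimal)
Convert 3^2 (power) → 9 (decimal)
Expression in decimal: (11 + 7) × 9 - 7
Parentheses first: 11 + 7 = 18
Multiply: 18 × 9 = 162
Subtract: 162 - 7 = 155
155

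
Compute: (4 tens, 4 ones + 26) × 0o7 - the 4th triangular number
Convert 4 tens, 4 ones (place-value notation) → 4×10 + 4 = 44 (decimal)
Convert 0o7 (octal) → 7 (decimal)
Convert the 4th triangular number (triangular index) → 4×5/2 = 10 (decimal)
Expression in decimal: (44 + 26) × 7 - 10
Parentheses first: 44 + 26 = 70
Multiply: 70 × 7 = 490
Subtract: 490 - 10 = 480
480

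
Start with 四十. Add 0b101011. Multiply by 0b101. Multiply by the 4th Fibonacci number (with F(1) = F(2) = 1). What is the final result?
Convert 四十 (Chinese numeral) → 4×10 = 40 (decimal)
Start: 40
Convert 0b101011 (binary) → 32 + 8 + 2 + 1 = 43 (decimal)
40 + 43 = 83
Convert 0b101 (binary) → 4 + 1 = 5 (decimal)
83 × 5 = 415
Convert the 4th Fibonacci number (with F(1) = F(2) = 1) (Fibonacci index) → 1, 1, 2, 3 → 3 (decimal)
415 × 3 = 1245
1245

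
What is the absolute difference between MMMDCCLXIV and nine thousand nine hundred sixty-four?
Convert MMMDCCLXIV (Roman numeral) → 1000 + 1000 + 1000 + 500 + 100 + 100 + 50 + 10 + 4 = 3764 (decimal)
Convert nine thousand nine hundred sixty-four (English words) → 9×1000 + 9×100 + 64 = 9964 (decimal)
Compute |3764 - 9964| = 6200
6200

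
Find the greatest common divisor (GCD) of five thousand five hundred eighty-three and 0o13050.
Convert five thousand five hundred eighty-three (English words) → 5×1000 + 5×100 + 83 = 5583 (decimal)
Convert 0o13050 (octal) → 1×4096 + 3×512 + 5×8 = 5672 (decimal)
Compute gcd(5583, 5672) = 1
1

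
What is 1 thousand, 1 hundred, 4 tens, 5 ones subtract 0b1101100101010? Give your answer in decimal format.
Convert 1 thousand, 1 hundred, 4 tens, 5 ones (place-value notation) → 1×1000 + 1×100 + 4×10 + 5 = 1145 (decimal)
Convert 0b1101100101010 (binary) → 4096 + 2048 + 512 + 256 + 32 + 8 + 2 = 6954 (decimal)
Compute 1145 - 6954 = -5809
-5809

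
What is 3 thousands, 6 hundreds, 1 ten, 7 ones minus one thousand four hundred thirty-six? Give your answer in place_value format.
Convert 3 thousands, 6 hundreds, 1 ten, 7 ones (place-value notation) → 3×1000 + 6×100 + 1×10 + 7 = 3617 (decimal)
Convert one thousand four hundred thirty-six (English words) → 1×1000 + 4×100 + 36 = 1436 (decimal)
Compute 3617 - 1436 = 2181
Convert 2181 (decimal) → 2181 = 2×1000 + 1×100 + 8×10 + 1 → 2 thousands, 1 hundred, 8 tens, 1 one (place-value notation)
2 thousands, 1 hundred, 8 tens, 1 one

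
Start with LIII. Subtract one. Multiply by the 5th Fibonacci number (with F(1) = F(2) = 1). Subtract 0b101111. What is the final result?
Convert LIII (Roman numeral) → 50 + 1 + 1 + 1 = 53 (decimal)
Start: 53
Convert one (English words) → 1 (decimal)
53 - 1 = 52
Convert the 5th Fibonacci number (with F(1) = F(2) = 1) (Fibonacci index) → 1, 1, 2, 3, 5 → 5 (decimal)
52 × 5 = 260
Convert 0b101111 (binary) → 32 + 8 + 4 + 2 + 1 = 47 (decimal)
260 - 47 = 213
213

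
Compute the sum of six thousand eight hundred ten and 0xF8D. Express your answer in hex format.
Convert six thousand eight hundred ten (English words) → 6×1000 + 8×100 + 10 = 6810 (decimal)
Convert 0xF8D (hexadecimal) → 15×256 + 8×16 + 13 = 3981 (decimal)
Compute 6810 + 3981 = 10791
Convert 10791 (decimal) → 10791 = 2×4096 + 10×256 + 2×16 + 7 → 0x2A27 (hexadecimal)
0x2A27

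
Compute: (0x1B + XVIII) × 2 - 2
Convert 0x1B (hexadecimal) → 1×16 + 11 = 27 (decimal)
Convert XVIII (Roman numeral) → 10 + 5 + 1 + 1 + 1 = 18 (decimal)
Expression in decimal: (27 + 18) × 2 - 2
Parentheses first: 27 + 18 = 45
Multiply: 45 × 2 = 90
Subtract: 90 - 2 = 88
88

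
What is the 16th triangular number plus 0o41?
The 16th triangular number = 16×17/2 = 136
Convert 0o41 (octal) → 4×8 + 1 = 33 (decimal)
Compute 136 + 33 = 169
169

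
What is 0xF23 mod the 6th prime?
Convert 0xF23 (hexadecimal) → 15×256 + 2×16 + 3 = 3875 (decimal)
Convert the 6th prime (prime index) → 13 (decimal)
Compute 3875 mod 13 = 1
1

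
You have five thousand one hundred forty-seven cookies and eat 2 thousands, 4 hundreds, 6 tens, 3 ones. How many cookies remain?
Convert five thousand one hundred forty-seven (English words) → 5×1000 + 1×100 + 47 = 5147 (decimal)
Convert 2 thousands, 4 hundreds, 6 tens, 3 ones (place-value notation) → 2×1000 + 4×100 + 6×10 + 3 = 2463 (decimal)
Compute 5147 - 2463 = 2684
2684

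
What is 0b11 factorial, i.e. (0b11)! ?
Convert 0b11 (binary) → 2 + 1 = 3 (decimal)
Compute 3! = 6
6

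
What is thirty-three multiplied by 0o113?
Convert thirty-three (English words) → 33 (decimal)
Convert 0o113 (octal) → 1×64 + 1×8 + 3 = 75 (decimal)
Compute 33 × 75 = 2475
2475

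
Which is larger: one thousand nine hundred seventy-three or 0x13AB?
Convert one thousand nine hundred seventy-three (English words) → 1×1000 + 9×100 + 73 = 1973 (decimal)
Convert 0x13AB (hexadecimal) → 1×4096 + 3×256 + 10×16 + 11 = 5035 (decimal)
Compare 1973 vs 5035: larger = 5035
5035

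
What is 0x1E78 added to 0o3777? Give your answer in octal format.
Convert 0x1E78 (hexadecimal) → 1×4096 + 14×256 + 7×16 + 8 = 7800 (decimal)
Convert 0o3777 (octal) → 3×512 + 7×64 + 7×8 + 7 = 2047 (decimal)
Compute 7800 + 2047 = 9847
Convert 9847 (decimal) → 9847 = 2×4096 + 3×512 + 1×64 + 6×8 + 7 → 0o23167 (octal)
0o23167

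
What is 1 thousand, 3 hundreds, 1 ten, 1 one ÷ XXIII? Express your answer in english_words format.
Convert 1 thousand, 3 hundreds, 1 ten, 1 one (place-value notation) → 1×1000 + 3×100 + 1×10 + 1 = 1311 (decimal)
Convert XXIII (Roman numeral) → 10 + 10 + 1 + 1 + 1 = 23 (decimal)
Compute 1311 ÷ 23 = 57
Convert 57 (decimal) → fifty-seven (English words)
fifty-seven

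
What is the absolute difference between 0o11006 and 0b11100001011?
Convert 0o11006 (octal) → 1×4096 + 1×512 + 6 = 4614 (decimal)
Convert 0b11100001011 (binary) → 1024 + 512 + 256 + 8 + 2 + 1 = 1803 (decimal)
Compute |4614 - 1803| = 2811
2811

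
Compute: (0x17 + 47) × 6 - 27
Convert 0x17 (hexadecimal) → 1×16 + 7 = 23 (decimal)
Expression in decimal: (23 + 47) × 6 - 27
Parentheses first: 23 + 47 = 70
Multiply: 70 × 6 = 420
Subtract: 420 - 27 = 393
393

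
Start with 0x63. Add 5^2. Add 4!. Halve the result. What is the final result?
Convert 0x63 (hexadecimal) → 6×16 + 3 = 99 (decimal)
Start: 99
Convert 5^2 (power) → 25 (decimal)
99 + 25 = 124
Convert 4! (factorial) → 24 (decimal)
124 + 24 = 148
148 ÷ 2 = 74
74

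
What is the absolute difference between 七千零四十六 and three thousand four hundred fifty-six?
Convert 七千零四十六 (Chinese numeral) → 7×1000 + 4×10 + 6 = 7046 (decimal)
Convert three thousand four hundred fifty-six (English words) → 3×1000 + 4×100 + 56 = 3456 (decimal)
Compute |7046 - 3456| = 3590
3590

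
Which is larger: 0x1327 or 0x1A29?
Convert 0x1327 (hexadecimal) → 1×4096 + 3×256 + 2×16 + 7 = 4903 (decimal)
Convert 0x1A29 (hexadecimal) → 1×4096 + 10×256 + 2×16 + 9 = 6697 (decimal)
Compare 4903 vs 6697: larger = 6697
6697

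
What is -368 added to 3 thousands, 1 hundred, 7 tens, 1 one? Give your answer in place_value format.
Convert 3 thousands, 1 hundred, 7 tens, 1 one (place-value notation) → 3×1000 + 1×100 + 7×10 + 1 = 3171 (decimal)
Compute -368 + 3171 = 2803
Convert 2803 (decimal) → 2803 = 2×1000 + 8×100 + 3 → 2 thousands, 8 hundreds, 3 ones (place-value notation)
2 thousands, 8 hundreds, 3 ones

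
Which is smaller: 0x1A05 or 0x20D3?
Convert 0x1A05 (hexadecimal) → 1×4096 + 10×256 + 5 = 6661 (decimal)
Convert 0x20D3 (hexadecimal) → 2×4096 + 13×16 + 3 = 8403 (decimal)
Compare 6661 vs 8403: smaller = 6661
6661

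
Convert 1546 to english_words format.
Convert 1546 (decimal) → 1546 = 1×1000 + 5×100 + 46 → one thousand five hundred forty-six (English words)
one thousand five hundred forty-six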